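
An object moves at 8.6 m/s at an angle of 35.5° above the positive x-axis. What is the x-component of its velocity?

vₓ = v cos(θ) = 8.6 × cos(35.5°) = 7.0 m/s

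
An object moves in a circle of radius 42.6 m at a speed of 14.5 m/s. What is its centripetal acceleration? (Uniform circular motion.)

a_c = v²/r = 14.5²/42.6 = 210.25/42.6 = 4.94 m/s²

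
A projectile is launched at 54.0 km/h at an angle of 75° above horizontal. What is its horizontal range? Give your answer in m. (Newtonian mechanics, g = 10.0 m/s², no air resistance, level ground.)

v₀ = 54.0 km/h × 0.2777777777777778 = 15.0 m/s
R = v₀² × sin(2θ) / g = 15.0² × sin(2 × 75°) / 10.0 = 225.0 × 0.5 / 10.0 = 11.25 m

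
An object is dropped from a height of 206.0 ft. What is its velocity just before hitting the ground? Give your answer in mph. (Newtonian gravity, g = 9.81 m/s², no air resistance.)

h = 206.0 ft × 0.3048 = 62.7888 m
v = √(2gh) = √(2 × 9.81 × 62.7888) = 35.0987 m/s
v = 35.0987 m/s / 0.44704 = 78.51 mph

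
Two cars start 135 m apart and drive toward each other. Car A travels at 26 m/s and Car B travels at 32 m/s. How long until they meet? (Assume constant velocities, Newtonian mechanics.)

Combined speed: v_combined = 26 + 32 = 58 m/s
Time to meet: t = d/v_combined = 135/58 = 2.33 s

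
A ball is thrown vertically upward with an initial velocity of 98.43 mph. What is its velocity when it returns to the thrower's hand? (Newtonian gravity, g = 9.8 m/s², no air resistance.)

By conservation of energy (no air resistance), the ball returns to the throw height with the same speed as launch, but directed downward.
|v_ground| = v₀ = 98.43 mph
v_ground = 98.43 mph (downward)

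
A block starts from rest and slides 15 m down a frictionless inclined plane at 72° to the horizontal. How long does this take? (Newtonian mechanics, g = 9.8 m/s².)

a = g sin(θ) = 9.8 × sin(72°) = 9.3204 m/s²
t = √(2d/a) = √(2 × 15 / 9.3204) = 1.79 s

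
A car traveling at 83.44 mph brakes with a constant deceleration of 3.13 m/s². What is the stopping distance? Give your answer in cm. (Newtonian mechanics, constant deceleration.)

v₀ = 83.44 mph × 0.44704 = 37.301 m/s
d = v₀² / (2a) = 37.301² / (2 × 3.13) = 1391.36 / 6.26 = 222.262 m
d = 222.262 m / 0.01 = 22230 cm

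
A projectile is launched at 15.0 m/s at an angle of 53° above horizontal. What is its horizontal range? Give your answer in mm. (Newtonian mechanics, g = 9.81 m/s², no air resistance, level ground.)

R = v₀² × sin(2θ) / g = 15.0² × sin(2 × 53°) / 9.81 = 225.0 × 0.961262 / 9.81 = 22.0473 m
R = 22.0473 m / 0.001 = 22050 mm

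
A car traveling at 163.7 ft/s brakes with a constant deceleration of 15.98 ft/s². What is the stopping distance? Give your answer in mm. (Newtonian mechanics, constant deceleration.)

v₀ = 163.7 ft/s × 0.3048 = 49.8958 m/s
a = 15.98 ft/s² × 0.3048 = 4.8707 m/s²
d = v₀² / (2a) = 49.8958² / (2 × 4.8707) = 2489.59 / 9.7414 = 255.568 m
d = 255.568 m / 0.001 = 255600 mm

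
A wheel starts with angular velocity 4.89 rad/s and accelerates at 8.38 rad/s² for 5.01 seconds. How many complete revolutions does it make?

θ = ω₀t + ½αt² = 4.89×5.01 + ½×8.38×5.01² = 129.668319 rad
Total revolutions = θ/(2π) = 129.668319/(2π) = 20.64
Complete revolutions = ⌊20.64⌋ = 20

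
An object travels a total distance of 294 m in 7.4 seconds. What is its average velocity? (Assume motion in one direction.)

v_avg = Δd / Δt = 294 / 7.4 = 39.73 m/s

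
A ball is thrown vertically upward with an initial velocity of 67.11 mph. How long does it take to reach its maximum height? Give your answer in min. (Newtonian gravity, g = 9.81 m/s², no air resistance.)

v₀ = 67.11 mph × 0.44704 = 30.0009 m/s
t_up = v₀ / g = 30.0009 / 9.81 = 3.0582 s
t_up = 3.0582 s / 60.0 = 0.05097 min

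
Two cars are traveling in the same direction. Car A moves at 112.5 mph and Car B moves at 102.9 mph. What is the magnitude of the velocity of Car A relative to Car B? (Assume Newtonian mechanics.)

v_rel = |v_A - v_B| = |112.5 - 102.9| = 9.6 mph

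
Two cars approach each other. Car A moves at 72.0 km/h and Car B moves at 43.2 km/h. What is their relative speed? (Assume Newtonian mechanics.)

v_rel = v_A + v_B = 72.0 + 43.2 = 115.2 km/h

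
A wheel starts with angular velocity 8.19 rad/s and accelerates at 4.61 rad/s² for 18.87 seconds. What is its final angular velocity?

ω = ω₀ + αt = 8.19 + 4.61 × 18.87 = 95.18 rad/s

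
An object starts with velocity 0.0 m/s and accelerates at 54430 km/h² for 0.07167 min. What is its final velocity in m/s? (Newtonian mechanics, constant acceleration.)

a = 54430 km/h² × 7.716049382716049e-05 = 4.19985 m/s²
t = 0.07167 min × 60.0 = 4.3002 s
v = v₀ + a × t = 0.0 + 4.19985 × 4.3002 = 18.06 m/s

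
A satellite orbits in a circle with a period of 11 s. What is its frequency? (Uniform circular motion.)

f = 1/T = 1/11 = 0.0909 Hz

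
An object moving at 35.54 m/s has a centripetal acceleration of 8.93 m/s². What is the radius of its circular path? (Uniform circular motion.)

r = v²/a_c = 35.54²/8.93 = 141.44 m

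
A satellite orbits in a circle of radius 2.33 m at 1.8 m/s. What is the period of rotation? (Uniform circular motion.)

T = 2πr/v = 2π×2.33/1.8 = 8.13 s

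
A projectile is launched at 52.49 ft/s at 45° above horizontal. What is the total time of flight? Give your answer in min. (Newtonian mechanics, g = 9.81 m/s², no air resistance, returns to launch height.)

v₀ = 52.49 ft/s × 0.3048 = 15.999 m/s
T = 2 × v₀ × sin(θ) / g = 2 × 15.999 × sin(45°) / 9.81 = 2 × 15.999 × 0.707107 / 9.81 = 2.30642 s
T = 2.30642 s / 60.0 = 0.03844 min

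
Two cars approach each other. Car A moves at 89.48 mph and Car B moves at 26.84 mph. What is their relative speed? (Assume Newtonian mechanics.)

v_rel = v_A + v_B = 89.48 + 26.84 = 116.32 mph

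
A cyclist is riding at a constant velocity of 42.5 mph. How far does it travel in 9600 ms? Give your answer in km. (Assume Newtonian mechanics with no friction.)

v = 42.5 mph × 0.44704 = 18.9992 m/s
t = 9600 ms × 0.001 = 9.6 s
d = v × t = 18.9992 × 9.6 = 182.392 m
d = 182.392 m / 1000.0 = 0.1824 km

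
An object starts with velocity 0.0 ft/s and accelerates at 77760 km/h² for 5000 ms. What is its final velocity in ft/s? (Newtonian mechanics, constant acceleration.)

v₀ = 0.0 ft/s × 0.3048 = 0.0 m/s
a = 77760 km/h² × 7.716049382716049e-05 = 6.0 m/s²
t = 5000 ms × 0.001 = 5.0 s
v = v₀ + a × t = 0.0 + 6.0 × 5.0 = 30.0 m/s
v = 30.0 m/s / 0.3048 = 98.43 ft/s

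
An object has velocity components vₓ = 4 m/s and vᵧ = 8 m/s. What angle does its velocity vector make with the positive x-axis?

θ = arctan(vᵧ/vₓ) = arctan(8/4) = 63.43°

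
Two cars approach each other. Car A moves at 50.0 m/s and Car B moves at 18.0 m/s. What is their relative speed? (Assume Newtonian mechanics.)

v_rel = v_A + v_B = 50.0 + 18.0 = 68.0 m/s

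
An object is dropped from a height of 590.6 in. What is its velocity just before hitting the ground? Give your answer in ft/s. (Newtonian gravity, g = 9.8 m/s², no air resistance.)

h = 590.6 in × 0.0254 = 15.0012 m
v = √(2gh) = √(2 × 9.8 × 15.0012) = 17.1471 m/s
v = 17.1471 m/s / 0.3048 = 56.26 ft/s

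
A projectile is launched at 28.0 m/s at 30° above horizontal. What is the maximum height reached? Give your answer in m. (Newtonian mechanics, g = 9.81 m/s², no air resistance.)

H = v₀² × sin²(θ) / (2g) = 28.0² × sin(30°)² / (2 × 9.81) = 784.0 × 0.25 / 19.62 = 9.99 m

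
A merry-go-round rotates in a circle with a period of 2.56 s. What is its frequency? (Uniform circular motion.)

f = 1/T = 1/2.56 = 0.3906 Hz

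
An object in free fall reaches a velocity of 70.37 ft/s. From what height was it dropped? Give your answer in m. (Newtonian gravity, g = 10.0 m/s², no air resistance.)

v = 70.37 ft/s × 0.3048 = 21.4488 m/s
h = v² / (2g) = 21.4488² / (2 × 10.0) = 23.0 m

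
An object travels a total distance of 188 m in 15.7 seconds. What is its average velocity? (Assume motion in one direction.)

v_avg = Δd / Δt = 188 / 15.7 = 11.97 m/s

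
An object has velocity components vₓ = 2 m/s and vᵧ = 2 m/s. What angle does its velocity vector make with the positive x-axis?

θ = arctan(vᵧ/vₓ) = arctan(2/2) = 45.0°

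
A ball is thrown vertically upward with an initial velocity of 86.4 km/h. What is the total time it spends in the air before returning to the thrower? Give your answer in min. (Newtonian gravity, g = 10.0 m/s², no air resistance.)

v₀ = 86.4 km/h × 0.2777777777777778 = 24.0 m/s
t_total = 2 × v₀ / g = 2 × 24.0 / 10.0 = 4.8 s
t_total = 4.8 s / 60.0 = 0.08 min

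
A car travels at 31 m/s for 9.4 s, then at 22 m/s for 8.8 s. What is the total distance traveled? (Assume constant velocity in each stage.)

d₁ = v₁t₁ = 31 × 9.4 = 291.4 m
d₂ = v₂t₂ = 22 × 8.8 = 193.6 m
d_total = 291.4 + 193.6 = 485.0 m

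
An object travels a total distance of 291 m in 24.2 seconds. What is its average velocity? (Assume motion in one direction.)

v_avg = Δd / Δt = 291 / 24.2 = 12.02 m/s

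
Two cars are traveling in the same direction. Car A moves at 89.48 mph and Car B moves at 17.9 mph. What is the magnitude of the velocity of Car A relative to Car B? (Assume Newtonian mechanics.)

v_rel = |v_A - v_B| = |89.48 - 17.9| = 71.58 mph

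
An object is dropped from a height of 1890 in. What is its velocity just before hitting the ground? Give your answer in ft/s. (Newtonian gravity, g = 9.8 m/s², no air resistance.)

h = 1890 in × 0.0254 = 48.006 m
v = √(2gh) = √(2 × 9.8 × 48.006) = 30.6744 m/s
v = 30.6744 m/s / 0.3048 = 100.6 ft/s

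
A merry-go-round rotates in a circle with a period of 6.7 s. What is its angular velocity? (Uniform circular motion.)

ω = 2π/T = 2π/6.7 = 0.9378 rad/s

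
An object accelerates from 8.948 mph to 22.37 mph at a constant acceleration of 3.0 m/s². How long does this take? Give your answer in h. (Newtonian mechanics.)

v₀ = 8.948 mph × 0.44704 = 4.00011 m/s
v = 22.37 mph × 0.44704 = 10.0003 m/s
t = (v - v₀) / a = (10.0003 - 4.00011) / 3.0 = 2.00006 s
t = 2.00006 s / 3600.0 = 0.0005556 h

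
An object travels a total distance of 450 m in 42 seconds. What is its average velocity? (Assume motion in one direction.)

v_avg = Δd / Δt = 450 / 42 = 10.71 m/s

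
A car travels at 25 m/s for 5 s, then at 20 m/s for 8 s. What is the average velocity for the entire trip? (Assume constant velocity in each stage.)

d₁ = v₁t₁ = 25 × 5 = 125 m
d₂ = v₂t₂ = 20 × 8 = 160 m
d_total = 285 m, t_total = 13 s
v_avg = d_total/t_total = 285/13 = 21.92 m/s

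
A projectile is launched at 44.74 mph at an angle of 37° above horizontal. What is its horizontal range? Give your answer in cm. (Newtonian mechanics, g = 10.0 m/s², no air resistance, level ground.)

v₀ = 44.74 mph × 0.44704 = 20.0006 m/s
R = v₀² × sin(2θ) / g = 20.0006² × sin(2 × 37°) / 10.0 = 400.024 × 0.961262 / 10.0 = 38.4528 m
R = 38.4528 m / 0.01 = 3845 cm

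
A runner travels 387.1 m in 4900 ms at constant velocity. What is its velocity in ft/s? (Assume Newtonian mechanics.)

t = 4900 ms × 0.001 = 4.9 s
v = d / t = 387.1 / 4.9 = 79.0 m/s
v = 79.0 m/s / 0.3048 = 259.2 ft/s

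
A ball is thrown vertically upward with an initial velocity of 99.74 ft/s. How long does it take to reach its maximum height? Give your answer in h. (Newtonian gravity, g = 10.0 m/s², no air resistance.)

v₀ = 99.74 ft/s × 0.3048 = 30.4008 m/s
t_up = v₀ / g = 30.4008 / 10.0 = 3.04008 s
t_up = 3.04008 s / 3600.0 = 0.0008445 h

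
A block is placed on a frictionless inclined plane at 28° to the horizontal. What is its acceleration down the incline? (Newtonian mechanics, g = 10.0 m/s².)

a = g sin(θ) = 10.0 × sin(28°) = 10.0 × 0.4695 = 4.69 m/s²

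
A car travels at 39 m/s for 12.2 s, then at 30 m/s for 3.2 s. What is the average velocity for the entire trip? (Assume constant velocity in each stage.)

d₁ = v₁t₁ = 39 × 12.2 = 475.8 m
d₂ = v₂t₂ = 30 × 3.2 = 96.0 m
d_total = 571.8 m, t_total = 15.4 s
v_avg = d_total/t_total = 571.8/15.4 = 37.13 m/s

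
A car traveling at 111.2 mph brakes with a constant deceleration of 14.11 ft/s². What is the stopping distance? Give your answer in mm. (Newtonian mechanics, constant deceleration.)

v₀ = 111.2 mph × 0.44704 = 49.7108 m/s
a = 14.11 ft/s² × 0.3048 = 4.30073 m/s²
d = v₀² / (2a) = 49.7108² / (2 × 4.30073) = 2471.16 / 8.60146 = 287.295 m
d = 287.295 m / 0.001 = 287300 mm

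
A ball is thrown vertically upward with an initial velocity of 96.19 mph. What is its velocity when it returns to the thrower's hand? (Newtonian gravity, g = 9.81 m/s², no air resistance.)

By conservation of energy (no air resistance), the ball returns to the throw height with the same speed as launch, but directed downward.
|v_ground| = v₀ = 96.19 mph
v_ground = 96.19 mph (downward)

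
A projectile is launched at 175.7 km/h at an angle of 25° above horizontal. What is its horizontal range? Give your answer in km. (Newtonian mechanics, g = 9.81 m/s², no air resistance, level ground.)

v₀ = 175.7 km/h × 0.2777777777777778 = 48.8056 m/s
R = v₀² × sin(2θ) / g = 48.8056² × sin(2 × 25°) / 9.81 = 2381.99 × 0.766044 / 9.81 = 186.005 m
R = 186.005 m / 1000.0 = 0.186 km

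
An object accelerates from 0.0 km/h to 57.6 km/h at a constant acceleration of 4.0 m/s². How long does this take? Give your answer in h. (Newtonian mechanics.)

v₀ = 0.0 km/h × 0.2777777777777778 = 0.0 m/s
v = 57.6 km/h × 0.2777777777777778 = 16.0 m/s
t = (v - v₀) / a = (16.0 - 0.0) / 4.0 = 4.0 s
t = 4.0 s / 3600.0 = 0.001111 h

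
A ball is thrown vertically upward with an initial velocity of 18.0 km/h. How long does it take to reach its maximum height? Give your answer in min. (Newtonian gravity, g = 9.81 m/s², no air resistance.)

v₀ = 18.0 km/h × 0.2777777777777778 = 5.0 m/s
t_up = v₀ / g = 5.0 / 9.81 = 0.509684 s
t_up = 0.509684 s / 60.0 = 0.008495 min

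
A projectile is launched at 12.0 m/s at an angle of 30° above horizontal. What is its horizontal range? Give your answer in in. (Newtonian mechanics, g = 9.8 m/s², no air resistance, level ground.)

R = v₀² × sin(2θ) / g = 12.0² × sin(2 × 30°) / 9.8 = 144.0 × 0.866025 / 9.8 = 12.7253 m
R = 12.7253 m / 0.0254 = 501.0 in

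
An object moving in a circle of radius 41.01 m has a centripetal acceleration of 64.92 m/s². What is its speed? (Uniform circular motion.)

v = √(a_c × r) = √(64.92 × 41.01) = 51.6 m/s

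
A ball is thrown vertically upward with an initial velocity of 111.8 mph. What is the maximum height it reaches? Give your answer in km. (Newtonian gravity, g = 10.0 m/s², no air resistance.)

v₀ = 111.8 mph × 0.44704 = 49.9791 m/s
h_max = v₀² / (2g) = 49.9791² / (2 × 10.0) = 2497.91 / 20.0 = 124.895 m
h_max = 124.895 m / 1000.0 = 0.1249 km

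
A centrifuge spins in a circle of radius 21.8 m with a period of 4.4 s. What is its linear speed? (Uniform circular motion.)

v = 2πr/T = 2π×21.8/4.4 = 31.13 m/s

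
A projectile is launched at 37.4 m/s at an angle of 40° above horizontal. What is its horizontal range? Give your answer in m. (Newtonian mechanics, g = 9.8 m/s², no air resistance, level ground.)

R = v₀² × sin(2θ) / g = 37.4² × sin(2 × 40°) / 9.8 = 1398.76 × 0.984808 / 9.8 = 140.6 m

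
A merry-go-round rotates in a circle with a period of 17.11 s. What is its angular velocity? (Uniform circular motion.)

ω = 2π/T = 2π/17.11 = 0.3672 rad/s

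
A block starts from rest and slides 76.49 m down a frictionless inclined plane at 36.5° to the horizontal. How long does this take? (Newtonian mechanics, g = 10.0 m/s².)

a = g sin(θ) = 10.0 × sin(36.5°) = 5.9482 m/s²
t = √(2d/a) = √(2 × 76.49 / 5.9482) = 5.07 s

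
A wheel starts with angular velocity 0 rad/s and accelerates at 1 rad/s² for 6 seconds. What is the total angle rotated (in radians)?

θ = ω₀t + ½αt² = 0×6 + ½×1×6² = 18.0 rad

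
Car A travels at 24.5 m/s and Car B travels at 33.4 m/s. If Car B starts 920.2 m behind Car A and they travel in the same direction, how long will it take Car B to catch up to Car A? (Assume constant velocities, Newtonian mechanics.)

Relative speed: v_rel = 33.4 - 24.5 = 8.9 m/s
Time to catch: t = d₀/v_rel = 920.2/8.9 = 103.39 s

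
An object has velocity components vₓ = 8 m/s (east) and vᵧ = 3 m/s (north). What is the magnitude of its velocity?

|v| = √(vₓ² + vᵧ²) = √(8² + 3²) = √(73) = 8.54 m/s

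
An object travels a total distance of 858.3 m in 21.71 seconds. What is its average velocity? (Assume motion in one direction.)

v_avg = Δd / Δt = 858.3 / 21.71 = 39.53 m/s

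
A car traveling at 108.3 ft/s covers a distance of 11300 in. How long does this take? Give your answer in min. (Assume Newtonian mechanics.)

d = 11300 in × 0.0254 = 287.02 m
v = 108.3 ft/s × 0.3048 = 33.0098 m/s
t = d / v = 287.02 / 33.0098 = 8.69499 s
t = 8.69499 s / 60.0 = 0.1449 min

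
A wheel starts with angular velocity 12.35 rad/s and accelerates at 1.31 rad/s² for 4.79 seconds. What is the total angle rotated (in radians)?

θ = ω₀t + ½αt² = 12.35×4.79 + ½×1.31×4.79² = 74.18 rad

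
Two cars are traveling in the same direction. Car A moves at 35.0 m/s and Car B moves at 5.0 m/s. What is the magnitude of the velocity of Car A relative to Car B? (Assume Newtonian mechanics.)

v_rel = |v_A - v_B| = |35.0 - 5.0| = 30.0 m/s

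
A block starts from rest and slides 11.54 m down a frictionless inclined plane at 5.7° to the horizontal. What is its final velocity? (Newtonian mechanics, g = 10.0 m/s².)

a = g sin(θ) = 10.0 × sin(5.7°) = 0.9932 m/s²
v = √(2ad) = √(2 × 0.9932 × 11.54) = 4.79 m/s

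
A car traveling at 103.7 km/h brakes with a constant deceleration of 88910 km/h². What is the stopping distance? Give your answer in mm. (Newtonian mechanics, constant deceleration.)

v₀ = 103.7 km/h × 0.2777777777777778 = 28.8056 m/s
a = 88910 km/h² × 7.716049382716049e-05 = 6.86034 m/s²
d = v₀² / (2a) = 28.8056² / (2 × 6.86034) = 829.763 / 13.7207 = 60.4753 m
d = 60.4753 m / 0.001 = 60480 mm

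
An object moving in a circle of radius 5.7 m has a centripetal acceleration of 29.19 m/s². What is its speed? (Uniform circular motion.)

v = √(a_c × r) = √(29.19 × 5.7) = 12.9 m/s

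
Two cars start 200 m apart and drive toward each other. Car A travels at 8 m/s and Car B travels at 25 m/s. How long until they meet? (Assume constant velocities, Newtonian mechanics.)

Combined speed: v_combined = 8 + 25 = 33 m/s
Time to meet: t = d/v_combined = 200/33 = 6.06 s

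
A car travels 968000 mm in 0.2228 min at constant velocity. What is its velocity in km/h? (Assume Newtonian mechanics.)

d = 968000 mm × 0.001 = 968.0 m
t = 0.2228 min × 60.0 = 13.368 s
v = d / t = 968.0 / 13.368 = 72.4117 m/s
v = 72.4117 m/s / 0.2777777777777778 = 260.7 km/h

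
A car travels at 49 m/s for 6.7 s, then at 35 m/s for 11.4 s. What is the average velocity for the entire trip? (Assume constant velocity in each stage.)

d₁ = v₁t₁ = 49 × 6.7 = 328.3 m
d₂ = v₂t₂ = 35 × 11.4 = 399.0 m
d_total = 727.3 m, t_total = 18.1 s
v_avg = d_total/t_total = 727.3/18.1 = 40.18 m/s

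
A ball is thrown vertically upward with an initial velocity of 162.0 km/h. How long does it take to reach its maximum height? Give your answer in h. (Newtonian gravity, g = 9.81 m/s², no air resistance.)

v₀ = 162.0 km/h × 0.2777777777777778 = 45.0 m/s
t_up = v₀ / g = 45.0 / 9.81 = 4.58716 s
t_up = 4.58716 s / 3600.0 = 0.001274 h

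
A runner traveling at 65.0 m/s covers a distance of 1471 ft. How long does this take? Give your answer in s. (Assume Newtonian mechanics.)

d = 1471 ft × 0.3048 = 448.361 m
t = d / v = 448.361 / 65.0 = 6.898 s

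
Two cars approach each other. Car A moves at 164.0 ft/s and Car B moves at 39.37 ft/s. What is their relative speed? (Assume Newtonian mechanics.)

v_rel = v_A + v_B = 164.0 + 39.37 = 203.37 ft/s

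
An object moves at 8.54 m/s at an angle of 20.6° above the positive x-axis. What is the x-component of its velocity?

vₓ = v cos(θ) = 8.54 × cos(20.6°) = 7.99 m/s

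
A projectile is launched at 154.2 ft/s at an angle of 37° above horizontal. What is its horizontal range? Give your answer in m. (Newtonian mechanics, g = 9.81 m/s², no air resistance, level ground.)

v₀ = 154.2 ft/s × 0.3048 = 47.0002 m/s
R = v₀² × sin(2θ) / g = 47.0002² × sin(2 × 37°) / 9.81 = 2209.02 × 0.961262 / 9.81 = 216.5 m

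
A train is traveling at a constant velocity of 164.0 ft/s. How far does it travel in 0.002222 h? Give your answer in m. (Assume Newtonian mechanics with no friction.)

v = 164.0 ft/s × 0.3048 = 49.9872 m/s
t = 0.002222 h × 3600.0 = 7.9992 s
d = v × t = 49.9872 × 7.9992 = 399.9 m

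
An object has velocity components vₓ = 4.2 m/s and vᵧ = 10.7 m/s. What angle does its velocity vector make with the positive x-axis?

θ = arctan(vᵧ/vₓ) = arctan(10.7/4.2) = 68.57°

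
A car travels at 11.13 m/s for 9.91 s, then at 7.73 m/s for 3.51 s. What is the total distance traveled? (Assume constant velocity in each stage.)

d₁ = v₁t₁ = 11.13 × 9.91 = 110.2983 m
d₂ = v₂t₂ = 7.73 × 3.51 = 27.1323 m
d_total = 110.2983 + 27.1323 = 137.43 m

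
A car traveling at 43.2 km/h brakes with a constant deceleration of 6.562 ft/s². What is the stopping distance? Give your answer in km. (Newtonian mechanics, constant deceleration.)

v₀ = 43.2 km/h × 0.2777777777777778 = 12.0 m/s
a = 6.562 ft/s² × 0.3048 = 2.0001 m/s²
d = v₀² / (2a) = 12.0² / (2 × 2.0001) = 144.0 / 4.0002 = 35.9982 m
d = 35.9982 m / 1000.0 = 0.036 km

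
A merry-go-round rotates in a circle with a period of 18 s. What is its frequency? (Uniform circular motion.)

f = 1/T = 1/18 = 0.0556 Hz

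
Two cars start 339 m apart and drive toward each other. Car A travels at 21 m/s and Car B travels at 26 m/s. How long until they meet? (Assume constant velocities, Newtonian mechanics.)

Combined speed: v_combined = 21 + 26 = 47 m/s
Time to meet: t = d/v_combined = 339/47 = 7.21 s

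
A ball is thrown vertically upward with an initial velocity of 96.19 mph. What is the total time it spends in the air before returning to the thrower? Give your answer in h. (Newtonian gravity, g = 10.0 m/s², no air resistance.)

v₀ = 96.19 mph × 0.44704 = 43.0008 m/s
t_total = 2 × v₀ / g = 2 × 43.0008 / 10.0 = 8.60016 s
t_total = 8.60016 s / 3600.0 = 0.002389 h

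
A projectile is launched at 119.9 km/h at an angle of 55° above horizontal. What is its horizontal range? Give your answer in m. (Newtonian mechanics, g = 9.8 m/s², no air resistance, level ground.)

v₀ = 119.9 km/h × 0.2777777777777778 = 33.3056 m/s
R = v₀² × sin(2θ) / g = 33.3056² × sin(2 × 55°) / 9.8 = 1109.26 × 0.939693 / 9.8 = 106.4 m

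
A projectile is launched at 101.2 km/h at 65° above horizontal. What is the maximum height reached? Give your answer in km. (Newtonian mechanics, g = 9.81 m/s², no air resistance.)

v₀ = 101.2 km/h × 0.2777777777777778 = 28.1111 m/s
H = v₀² × sin²(θ) / (2g) = 28.1111² × sin(65°)² / (2 × 9.81) = 790.234 × 0.821394 / 19.62 = 33.0833 m
H = 33.0833 m / 1000.0 = 0.03308 km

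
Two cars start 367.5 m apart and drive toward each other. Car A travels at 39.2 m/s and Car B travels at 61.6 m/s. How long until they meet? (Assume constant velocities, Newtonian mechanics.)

Combined speed: v_combined = 39.2 + 61.6 = 100.8 m/s
Time to meet: t = d/v_combined = 367.5/100.8 = 3.65 s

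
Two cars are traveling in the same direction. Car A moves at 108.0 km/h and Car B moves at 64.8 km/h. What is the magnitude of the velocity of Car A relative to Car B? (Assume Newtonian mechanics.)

v_rel = |v_A - v_B| = |108.0 - 64.8| = 43.2 km/h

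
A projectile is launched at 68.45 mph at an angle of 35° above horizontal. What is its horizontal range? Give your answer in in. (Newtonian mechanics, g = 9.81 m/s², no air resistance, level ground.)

v₀ = 68.45 mph × 0.44704 = 30.5999 m/s
R = v₀² × sin(2θ) / g = 30.5999² × sin(2 × 35°) / 9.81 = 936.354 × 0.939693 / 9.81 = 89.6927 m
R = 89.6927 m / 0.0254 = 3531 in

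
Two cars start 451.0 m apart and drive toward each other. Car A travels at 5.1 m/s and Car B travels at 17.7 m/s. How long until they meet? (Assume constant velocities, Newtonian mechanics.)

Combined speed: v_combined = 5.1 + 17.7 = 22.8 m/s
Time to meet: t = d/v_combined = 451.0/22.8 = 19.78 s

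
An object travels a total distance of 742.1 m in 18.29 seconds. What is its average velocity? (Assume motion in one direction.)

v_avg = Δd / Δt = 742.1 / 18.29 = 40.57 m/s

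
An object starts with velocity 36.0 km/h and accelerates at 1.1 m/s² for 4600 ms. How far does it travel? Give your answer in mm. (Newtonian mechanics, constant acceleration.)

v₀ = 36.0 km/h × 0.2777777777777778 = 10.0 m/s
t = 4600 ms × 0.001 = 4.6 s
d = v₀ × t + ½ × a × t² = 10.0 × 4.6 + 0.5 × 1.1 × 4.6² = 57.638 m
d = 57.638 m / 0.001 = 57640 mm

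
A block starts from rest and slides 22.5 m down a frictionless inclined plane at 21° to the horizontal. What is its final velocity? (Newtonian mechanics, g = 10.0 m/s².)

a = g sin(θ) = 10.0 × sin(21°) = 3.5837 m/s²
v = √(2ad) = √(2 × 3.5837 × 22.5) = 12.7 m/s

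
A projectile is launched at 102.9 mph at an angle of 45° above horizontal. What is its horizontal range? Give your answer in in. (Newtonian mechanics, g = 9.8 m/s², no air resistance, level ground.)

v₀ = 102.9 mph × 0.44704 = 46.0004 m/s
R = v₀² × sin(2θ) / g = 46.0004² × sin(2 × 45°) / 9.8 = 2116.04 × 1.0 / 9.8 = 215.922 m
R = 215.922 m / 0.0254 = 8501 in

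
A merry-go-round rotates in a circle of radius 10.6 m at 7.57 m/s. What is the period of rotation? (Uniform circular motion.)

T = 2πr/v = 2π×10.6/7.57 = 8.8 s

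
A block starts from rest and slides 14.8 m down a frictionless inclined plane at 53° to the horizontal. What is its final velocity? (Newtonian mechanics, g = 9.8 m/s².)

a = g sin(θ) = 9.8 × sin(53°) = 7.8266 m/s²
v = √(2ad) = √(2 × 7.8266 × 14.8) = 15.22 m/s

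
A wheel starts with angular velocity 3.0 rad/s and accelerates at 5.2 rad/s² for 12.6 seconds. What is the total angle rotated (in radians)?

θ = ω₀t + ½αt² = 3.0×12.6 + ½×5.2×12.6² = 450.58 rad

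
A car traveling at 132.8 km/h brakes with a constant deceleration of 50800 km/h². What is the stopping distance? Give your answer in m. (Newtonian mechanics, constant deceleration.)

v₀ = 132.8 km/h × 0.2777777777777778 = 36.8889 m/s
a = 50800 km/h² × 7.716049382716049e-05 = 3.91975 m/s²
d = v₀² / (2a) = 36.8889² / (2 × 3.91975) = 1360.79 / 7.8395 = 173.6 m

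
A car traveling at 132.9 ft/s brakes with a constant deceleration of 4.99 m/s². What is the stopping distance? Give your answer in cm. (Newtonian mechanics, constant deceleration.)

v₀ = 132.9 ft/s × 0.3048 = 40.5079 m/s
d = v₀² / (2a) = 40.5079² / (2 × 4.99) = 1640.89 / 9.98 = 164.418 m
d = 164.418 m / 0.01 = 16440 cm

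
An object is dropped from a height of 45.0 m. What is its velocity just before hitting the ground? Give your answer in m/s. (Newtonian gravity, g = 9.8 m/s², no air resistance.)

v = √(2gh) = √(2 × 9.8 × 45.0) = 29.7 m/s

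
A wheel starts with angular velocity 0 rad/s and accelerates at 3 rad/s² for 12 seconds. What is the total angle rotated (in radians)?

θ = ω₀t + ½αt² = 0×12 + ½×3×12² = 216.0 rad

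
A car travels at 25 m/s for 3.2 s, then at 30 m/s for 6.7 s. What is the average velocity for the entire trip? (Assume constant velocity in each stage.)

d₁ = v₁t₁ = 25 × 3.2 = 80.0 m
d₂ = v₂t₂ = 30 × 6.7 = 201.0 m
d_total = 281.0 m, t_total = 9.9 s
v_avg = d_total/t_total = 281.0/9.9 = 28.38 m/s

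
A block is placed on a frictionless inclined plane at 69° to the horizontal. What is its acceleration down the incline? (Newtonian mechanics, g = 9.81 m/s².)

a = g sin(θ) = 9.81 × sin(69°) = 9.81 × 0.9336 = 9.16 m/s²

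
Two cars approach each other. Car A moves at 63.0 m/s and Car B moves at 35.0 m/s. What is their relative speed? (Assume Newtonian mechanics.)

v_rel = v_A + v_B = 63.0 + 35.0 = 98.0 m/s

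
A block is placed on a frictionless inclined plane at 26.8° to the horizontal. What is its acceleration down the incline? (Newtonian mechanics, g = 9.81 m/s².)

a = g sin(θ) = 9.81 × sin(26.8°) = 9.81 × 0.4509 = 4.42 m/s²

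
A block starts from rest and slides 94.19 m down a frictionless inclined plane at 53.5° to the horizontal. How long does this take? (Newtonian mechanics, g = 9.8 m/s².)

a = g sin(θ) = 9.8 × sin(53.5°) = 7.8778 m/s²
t = √(2d/a) = √(2 × 94.19 / 7.8778) = 4.89 s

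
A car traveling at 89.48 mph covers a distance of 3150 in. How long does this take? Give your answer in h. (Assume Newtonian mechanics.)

d = 3150 in × 0.0254 = 80.01 m
v = 89.48 mph × 0.44704 = 40.0011 m/s
t = d / v = 80.01 / 40.0011 = 2.00019 s
t = 2.00019 s / 3600.0 = 0.0005556 h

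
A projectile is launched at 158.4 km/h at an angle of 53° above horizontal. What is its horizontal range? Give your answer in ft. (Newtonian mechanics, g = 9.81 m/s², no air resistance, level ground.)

v₀ = 158.4 km/h × 0.2777777777777778 = 44.0 m/s
R = v₀² × sin(2θ) / g = 44.0² × sin(2 × 53°) / 9.81 = 1936.0 × 0.961262 / 9.81 = 189.705 m
R = 189.705 m / 0.3048 = 622.4 ft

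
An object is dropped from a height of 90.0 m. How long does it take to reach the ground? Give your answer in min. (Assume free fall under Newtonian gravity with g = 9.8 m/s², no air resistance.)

t = √(2h/g) = √(2 × 90.0 / 9.8) = 4.28571 s
t = 4.28571 s / 60.0 = 0.07143 min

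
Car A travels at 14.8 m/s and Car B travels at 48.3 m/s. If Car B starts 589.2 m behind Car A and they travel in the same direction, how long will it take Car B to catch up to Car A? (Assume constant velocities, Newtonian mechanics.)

Relative speed: v_rel = 48.3 - 14.8 = 33.5 m/s
Time to catch: t = d₀/v_rel = 589.2/33.5 = 17.59 s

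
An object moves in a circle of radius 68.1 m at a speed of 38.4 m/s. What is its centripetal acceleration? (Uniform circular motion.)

a_c = v²/r = 38.4²/68.1 = 1474.56/68.1 = 21.65 m/s²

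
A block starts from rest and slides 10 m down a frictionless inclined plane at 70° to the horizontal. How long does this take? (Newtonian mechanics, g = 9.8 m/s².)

a = g sin(θ) = 9.8 × sin(70°) = 9.209 m/s²
t = √(2d/a) = √(2 × 10 / 9.209) = 1.47 s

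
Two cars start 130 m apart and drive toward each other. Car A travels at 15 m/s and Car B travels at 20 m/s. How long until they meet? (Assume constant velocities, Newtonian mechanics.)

Combined speed: v_combined = 15 + 20 = 35 m/s
Time to meet: t = d/v_combined = 130/35 = 3.71 s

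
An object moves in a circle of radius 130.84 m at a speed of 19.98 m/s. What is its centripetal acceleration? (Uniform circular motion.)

a_c = v²/r = 19.98²/130.84 = 399.2004/130.84 = 3.05 m/s²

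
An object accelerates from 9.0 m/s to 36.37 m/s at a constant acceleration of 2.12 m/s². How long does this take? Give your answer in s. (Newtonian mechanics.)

t = (v - v₀) / a = (36.37 - 9.0) / 2.12 = 12.91 s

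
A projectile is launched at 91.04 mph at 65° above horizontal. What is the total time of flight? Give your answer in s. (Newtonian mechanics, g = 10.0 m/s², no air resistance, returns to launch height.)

v₀ = 91.04 mph × 0.44704 = 40.6985 m/s
T = 2 × v₀ × sin(θ) / g = 2 × 40.6985 × sin(65°) / 10.0 = 2 × 40.6985 × 0.906308 / 10.0 = 7.377 s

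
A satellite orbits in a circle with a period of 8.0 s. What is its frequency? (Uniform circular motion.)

f = 1/T = 1/8.0 = 0.125 Hz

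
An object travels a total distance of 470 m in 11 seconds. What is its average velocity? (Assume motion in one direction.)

v_avg = Δd / Δt = 470 / 11 = 42.73 m/s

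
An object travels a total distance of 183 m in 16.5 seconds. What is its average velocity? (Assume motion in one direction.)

v_avg = Δd / Δt = 183 / 16.5 = 11.09 m/s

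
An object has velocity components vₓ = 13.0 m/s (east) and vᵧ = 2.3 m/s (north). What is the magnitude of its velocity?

|v| = √(vₓ² + vᵧ²) = √(13.0² + 2.3²) = √(174.29) = 13.2 m/s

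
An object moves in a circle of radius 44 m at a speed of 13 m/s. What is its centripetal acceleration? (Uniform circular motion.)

a_c = v²/r = 13²/44 = 169/44 = 3.84 m/s²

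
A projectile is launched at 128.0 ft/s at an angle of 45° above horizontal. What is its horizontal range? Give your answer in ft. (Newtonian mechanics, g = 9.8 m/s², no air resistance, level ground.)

v₀ = 128.0 ft/s × 0.3048 = 39.0144 m/s
R = v₀² × sin(2θ) / g = 39.0144² × sin(2 × 45°) / 9.8 = 1522.12 × 1.0 / 9.8 = 155.318 m
R = 155.318 m / 0.3048 = 509.6 ft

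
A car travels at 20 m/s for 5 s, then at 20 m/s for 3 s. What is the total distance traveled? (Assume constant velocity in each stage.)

d₁ = v₁t₁ = 20 × 5 = 100 m
d₂ = v₂t₂ = 20 × 3 = 60 m
d_total = 100 + 60 = 160 m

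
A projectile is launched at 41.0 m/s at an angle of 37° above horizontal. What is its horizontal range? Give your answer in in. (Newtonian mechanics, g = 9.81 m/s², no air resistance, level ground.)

R = v₀² × sin(2θ) / g = 41.0² × sin(2 × 37°) / 9.81 = 1681.0 × 0.961262 / 9.81 = 164.718 m
R = 164.718 m / 0.0254 = 6485 in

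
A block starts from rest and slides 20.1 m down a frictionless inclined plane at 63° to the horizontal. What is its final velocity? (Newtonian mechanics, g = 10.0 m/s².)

a = g sin(θ) = 10.0 × sin(63°) = 8.9101 m/s²
v = √(2ad) = √(2 × 8.9101 × 20.1) = 18.93 m/s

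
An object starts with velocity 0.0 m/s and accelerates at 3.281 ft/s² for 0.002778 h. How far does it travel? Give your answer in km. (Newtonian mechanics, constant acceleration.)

a = 3.281 ft/s² × 0.3048 = 1.00005 m/s²
t = 0.002778 h × 3600.0 = 10.0008 s
d = v₀ × t + ½ × a × t² = 0.0 × 10.0008 + 0.5 × 1.00005 × 10.0008² = 50.0105 m
d = 50.0105 m / 1000.0 = 0.05001 km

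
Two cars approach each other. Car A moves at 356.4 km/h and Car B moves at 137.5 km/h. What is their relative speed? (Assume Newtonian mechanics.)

v_rel = v_A + v_B = 356.4 + 137.5 = 493.9 km/h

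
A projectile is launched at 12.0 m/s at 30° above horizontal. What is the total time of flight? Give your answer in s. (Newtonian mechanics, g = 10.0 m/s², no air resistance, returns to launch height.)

T = 2 × v₀ × sin(θ) / g = 2 × 12.0 × sin(30°) / 10.0 = 2 × 12.0 × 0.5 / 10.0 = 1.2 s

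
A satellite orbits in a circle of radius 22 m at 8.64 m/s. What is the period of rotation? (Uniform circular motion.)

T = 2πr/v = 2π×22/8.64 = 16.0 s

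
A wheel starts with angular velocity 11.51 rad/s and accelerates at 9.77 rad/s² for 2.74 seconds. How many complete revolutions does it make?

θ = ω₀t + ½αt² = 11.51×2.74 + ½×9.77×2.74² = 68.212026 rad
Total revolutions = θ/(2π) = 68.212026/(2π) = 10.86
Complete revolutions = ⌊10.86⌋ = 10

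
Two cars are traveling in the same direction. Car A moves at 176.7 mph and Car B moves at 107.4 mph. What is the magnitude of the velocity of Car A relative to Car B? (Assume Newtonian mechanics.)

v_rel = |v_A - v_B| = |176.7 - 107.4| = 69.3 mph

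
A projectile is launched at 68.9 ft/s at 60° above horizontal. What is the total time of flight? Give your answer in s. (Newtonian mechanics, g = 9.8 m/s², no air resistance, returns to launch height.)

v₀ = 68.9 ft/s × 0.3048 = 21.0007 m/s
T = 2 × v₀ × sin(θ) / g = 2 × 21.0007 × sin(60°) / 9.8 = 2 × 21.0007 × 0.866025 / 9.8 = 3.712 s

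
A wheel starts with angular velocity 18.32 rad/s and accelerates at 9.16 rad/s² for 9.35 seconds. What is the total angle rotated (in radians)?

θ = ω₀t + ½αt² = 18.32×9.35 + ½×9.16×9.35² = 571.69 rad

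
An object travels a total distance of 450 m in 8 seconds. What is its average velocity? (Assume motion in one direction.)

v_avg = Δd / Δt = 450 / 8 = 56.25 m/s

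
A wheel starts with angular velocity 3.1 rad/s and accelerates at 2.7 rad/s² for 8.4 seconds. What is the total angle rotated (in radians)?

θ = ω₀t + ½αt² = 3.1×8.4 + ½×2.7×8.4² = 121.3 rad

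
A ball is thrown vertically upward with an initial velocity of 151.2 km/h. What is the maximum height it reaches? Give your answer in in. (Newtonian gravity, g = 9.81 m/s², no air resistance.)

v₀ = 151.2 km/h × 0.2777777777777778 = 42.0 m/s
h_max = v₀² / (2g) = 42.0² / (2 × 9.81) = 1764.0 / 19.62 = 89.9083 m
h_max = 89.9083 m / 0.0254 = 3540 in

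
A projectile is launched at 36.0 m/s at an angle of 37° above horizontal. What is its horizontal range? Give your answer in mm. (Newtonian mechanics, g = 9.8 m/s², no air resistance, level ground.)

R = v₀² × sin(2θ) / g = 36.0² × sin(2 × 37°) / 9.8 = 1296.0 × 0.961262 / 9.8 = 127.122 m
R = 127.122 m / 0.001 = 127100 mm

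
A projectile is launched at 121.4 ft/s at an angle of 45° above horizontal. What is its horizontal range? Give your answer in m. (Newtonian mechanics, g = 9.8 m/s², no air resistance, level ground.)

v₀ = 121.4 ft/s × 0.3048 = 37.0027 m/s
R = v₀² × sin(2θ) / g = 37.0027² × sin(2 × 45°) / 9.8 = 1369.2 × 1.0 / 9.8 = 139.7 m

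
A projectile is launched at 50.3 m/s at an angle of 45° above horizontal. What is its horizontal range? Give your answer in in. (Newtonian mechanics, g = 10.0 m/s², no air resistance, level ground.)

R = v₀² × sin(2θ) / g = 50.3² × sin(2 × 45°) / 10.0 = 2530.09 × 1.0 / 10.0 = 253.009 m
R = 253.009 m / 0.0254 = 9961 in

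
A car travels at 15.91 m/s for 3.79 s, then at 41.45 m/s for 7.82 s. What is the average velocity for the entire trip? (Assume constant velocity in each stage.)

d₁ = v₁t₁ = 15.91 × 3.79 = 60.2989 m
d₂ = v₂t₂ = 41.45 × 7.82 = 324.139 m
d_total = 384.4379 m, t_total = 11.61 s
v_avg = d_total/t_total = 384.4379/11.61 = 33.11 m/s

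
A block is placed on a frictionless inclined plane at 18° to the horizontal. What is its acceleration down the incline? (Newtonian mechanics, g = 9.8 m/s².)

a = g sin(θ) = 9.8 × sin(18°) = 9.8 × 0.309 = 3.03 m/s²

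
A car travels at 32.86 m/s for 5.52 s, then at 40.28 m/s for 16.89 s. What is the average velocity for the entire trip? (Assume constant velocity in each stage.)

d₁ = v₁t₁ = 32.86 × 5.52 = 181.3872 m
d₂ = v₂t₂ = 40.28 × 16.89 = 680.3292 m
d_total = 861.7164 m, t_total = 22.41 s
v_avg = d_total/t_total = 861.7164/22.41 = 38.45 m/s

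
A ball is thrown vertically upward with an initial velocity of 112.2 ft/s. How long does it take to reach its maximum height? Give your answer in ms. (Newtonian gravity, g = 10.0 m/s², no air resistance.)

v₀ = 112.2 ft/s × 0.3048 = 34.1986 m/s
t_up = v₀ / g = 34.1986 / 10.0 = 3.41986 s
t_up = 3.41986 s / 0.001 = 3420 ms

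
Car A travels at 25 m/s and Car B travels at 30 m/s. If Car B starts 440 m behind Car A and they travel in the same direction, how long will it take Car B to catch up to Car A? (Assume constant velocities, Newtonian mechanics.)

Relative speed: v_rel = 30 - 25 = 5 m/s
Time to catch: t = d₀/v_rel = 440/5 = 88.0 s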